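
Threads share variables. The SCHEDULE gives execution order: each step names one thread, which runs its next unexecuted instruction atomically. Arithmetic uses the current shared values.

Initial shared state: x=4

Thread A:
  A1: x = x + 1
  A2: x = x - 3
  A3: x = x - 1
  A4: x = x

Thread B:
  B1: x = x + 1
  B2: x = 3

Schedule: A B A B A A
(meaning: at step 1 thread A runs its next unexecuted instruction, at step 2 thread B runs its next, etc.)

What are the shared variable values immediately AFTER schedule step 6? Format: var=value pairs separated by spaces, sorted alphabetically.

Answer: x=2

Derivation:
Step 1: thread A executes A1 (x = x + 1). Shared: x=5. PCs: A@1 B@0
Step 2: thread B executes B1 (x = x + 1). Shared: x=6. PCs: A@1 B@1
Step 3: thread A executes A2 (x = x - 3). Shared: x=3. PCs: A@2 B@1
Step 4: thread B executes B2 (x = 3). Shared: x=3. PCs: A@2 B@2
Step 5: thread A executes A3 (x = x - 1). Shared: x=2. PCs: A@3 B@2
Step 6: thread A executes A4 (x = x). Shared: x=2. PCs: A@4 B@2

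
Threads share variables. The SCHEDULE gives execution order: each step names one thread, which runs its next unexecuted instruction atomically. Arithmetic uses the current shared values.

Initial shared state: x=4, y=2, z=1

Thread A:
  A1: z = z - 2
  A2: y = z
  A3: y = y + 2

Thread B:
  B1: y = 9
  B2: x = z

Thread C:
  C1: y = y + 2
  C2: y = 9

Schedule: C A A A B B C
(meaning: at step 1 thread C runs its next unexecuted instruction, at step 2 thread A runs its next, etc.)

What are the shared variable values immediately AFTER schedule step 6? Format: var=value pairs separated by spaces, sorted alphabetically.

Answer: x=-1 y=9 z=-1

Derivation:
Step 1: thread C executes C1 (y = y + 2). Shared: x=4 y=4 z=1. PCs: A@0 B@0 C@1
Step 2: thread A executes A1 (z = z - 2). Shared: x=4 y=4 z=-1. PCs: A@1 B@0 C@1
Step 3: thread A executes A2 (y = z). Shared: x=4 y=-1 z=-1. PCs: A@2 B@0 C@1
Step 4: thread A executes A3 (y = y + 2). Shared: x=4 y=1 z=-1. PCs: A@3 B@0 C@1
Step 5: thread B executes B1 (y = 9). Shared: x=4 y=9 z=-1. PCs: A@3 B@1 C@1
Step 6: thread B executes B2 (x = z). Shared: x=-1 y=9 z=-1. PCs: A@3 B@2 C@1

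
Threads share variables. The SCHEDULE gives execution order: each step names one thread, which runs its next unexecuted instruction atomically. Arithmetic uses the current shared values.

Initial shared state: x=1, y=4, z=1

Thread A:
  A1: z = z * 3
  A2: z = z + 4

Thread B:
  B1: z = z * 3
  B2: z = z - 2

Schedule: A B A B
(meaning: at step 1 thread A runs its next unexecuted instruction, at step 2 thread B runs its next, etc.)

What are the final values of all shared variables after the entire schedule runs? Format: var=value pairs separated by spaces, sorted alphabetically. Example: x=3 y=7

Step 1: thread A executes A1 (z = z * 3). Shared: x=1 y=4 z=3. PCs: A@1 B@0
Step 2: thread B executes B1 (z = z * 3). Shared: x=1 y=4 z=9. PCs: A@1 B@1
Step 3: thread A executes A2 (z = z + 4). Shared: x=1 y=4 z=13. PCs: A@2 B@1
Step 4: thread B executes B2 (z = z - 2). Shared: x=1 y=4 z=11. PCs: A@2 B@2

Answer: x=1 y=4 z=11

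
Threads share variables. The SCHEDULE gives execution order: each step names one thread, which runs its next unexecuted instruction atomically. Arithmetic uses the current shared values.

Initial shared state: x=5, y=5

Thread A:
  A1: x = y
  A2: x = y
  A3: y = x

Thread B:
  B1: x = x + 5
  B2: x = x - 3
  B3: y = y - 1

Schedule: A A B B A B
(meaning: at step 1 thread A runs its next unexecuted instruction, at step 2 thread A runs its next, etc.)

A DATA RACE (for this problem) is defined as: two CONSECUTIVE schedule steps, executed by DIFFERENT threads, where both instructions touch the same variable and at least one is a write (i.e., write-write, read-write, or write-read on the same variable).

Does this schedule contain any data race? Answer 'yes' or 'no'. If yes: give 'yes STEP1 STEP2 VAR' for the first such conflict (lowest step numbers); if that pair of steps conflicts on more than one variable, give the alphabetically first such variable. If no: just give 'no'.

Steps 1,2: same thread (A). No race.
Steps 2,3: A(x = y) vs B(x = x + 5). RACE on x (W-W).
Steps 3,4: same thread (B). No race.
Steps 4,5: B(x = x - 3) vs A(y = x). RACE on x (W-R).
Steps 5,6: A(y = x) vs B(y = y - 1). RACE on y (W-W).
First conflict at steps 2,3.

Answer: yes 2 3 x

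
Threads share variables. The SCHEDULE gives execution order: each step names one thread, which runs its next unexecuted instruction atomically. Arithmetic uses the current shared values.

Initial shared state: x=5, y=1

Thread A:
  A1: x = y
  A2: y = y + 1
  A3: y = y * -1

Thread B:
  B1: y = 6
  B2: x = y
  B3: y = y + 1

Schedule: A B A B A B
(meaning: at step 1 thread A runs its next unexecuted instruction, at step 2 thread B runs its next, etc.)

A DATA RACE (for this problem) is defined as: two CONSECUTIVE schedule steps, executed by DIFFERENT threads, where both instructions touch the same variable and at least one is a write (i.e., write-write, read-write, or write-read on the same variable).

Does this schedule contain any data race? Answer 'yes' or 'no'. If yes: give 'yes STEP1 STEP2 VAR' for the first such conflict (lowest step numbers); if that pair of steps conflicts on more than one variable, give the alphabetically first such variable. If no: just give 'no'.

Answer: yes 1 2 y

Derivation:
Steps 1,2: A(x = y) vs B(y = 6). RACE on y (R-W).
Steps 2,3: B(y = 6) vs A(y = y + 1). RACE on y (W-W).
Steps 3,4: A(y = y + 1) vs B(x = y). RACE on y (W-R).
Steps 4,5: B(x = y) vs A(y = y * -1). RACE on y (R-W).
Steps 5,6: A(y = y * -1) vs B(y = y + 1). RACE on y (W-W).
First conflict at steps 1,2.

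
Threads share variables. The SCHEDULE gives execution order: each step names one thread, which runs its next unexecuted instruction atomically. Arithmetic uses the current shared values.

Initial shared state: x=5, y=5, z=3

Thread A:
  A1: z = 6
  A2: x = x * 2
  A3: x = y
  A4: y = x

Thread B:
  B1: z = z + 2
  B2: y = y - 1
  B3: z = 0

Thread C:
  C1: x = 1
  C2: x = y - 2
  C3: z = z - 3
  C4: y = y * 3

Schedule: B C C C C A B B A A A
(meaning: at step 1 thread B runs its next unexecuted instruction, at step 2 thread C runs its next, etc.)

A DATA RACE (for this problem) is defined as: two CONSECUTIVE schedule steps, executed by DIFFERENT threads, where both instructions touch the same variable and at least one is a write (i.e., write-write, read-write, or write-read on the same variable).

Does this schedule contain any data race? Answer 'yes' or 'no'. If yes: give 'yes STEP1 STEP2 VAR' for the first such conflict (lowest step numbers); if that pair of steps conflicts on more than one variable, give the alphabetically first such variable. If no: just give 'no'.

Answer: no

Derivation:
Steps 1,2: B(r=z,w=z) vs C(r=-,w=x). No conflict.
Steps 2,3: same thread (C). No race.
Steps 3,4: same thread (C). No race.
Steps 4,5: same thread (C). No race.
Steps 5,6: C(r=y,w=y) vs A(r=-,w=z). No conflict.
Steps 6,7: A(r=-,w=z) vs B(r=y,w=y). No conflict.
Steps 7,8: same thread (B). No race.
Steps 8,9: B(r=-,w=z) vs A(r=x,w=x). No conflict.
Steps 9,10: same thread (A). No race.
Steps 10,11: same thread (A). No race.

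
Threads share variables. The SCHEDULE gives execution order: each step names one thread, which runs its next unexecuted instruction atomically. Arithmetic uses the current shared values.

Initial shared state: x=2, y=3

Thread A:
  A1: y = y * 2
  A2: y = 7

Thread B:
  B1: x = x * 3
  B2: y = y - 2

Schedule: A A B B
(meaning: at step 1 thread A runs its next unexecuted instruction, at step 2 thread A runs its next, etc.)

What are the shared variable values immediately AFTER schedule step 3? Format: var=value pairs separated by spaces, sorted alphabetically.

Answer: x=6 y=7

Derivation:
Step 1: thread A executes A1 (y = y * 2). Shared: x=2 y=6. PCs: A@1 B@0
Step 2: thread A executes A2 (y = 7). Shared: x=2 y=7. PCs: A@2 B@0
Step 3: thread B executes B1 (x = x * 3). Shared: x=6 y=7. PCs: A@2 B@1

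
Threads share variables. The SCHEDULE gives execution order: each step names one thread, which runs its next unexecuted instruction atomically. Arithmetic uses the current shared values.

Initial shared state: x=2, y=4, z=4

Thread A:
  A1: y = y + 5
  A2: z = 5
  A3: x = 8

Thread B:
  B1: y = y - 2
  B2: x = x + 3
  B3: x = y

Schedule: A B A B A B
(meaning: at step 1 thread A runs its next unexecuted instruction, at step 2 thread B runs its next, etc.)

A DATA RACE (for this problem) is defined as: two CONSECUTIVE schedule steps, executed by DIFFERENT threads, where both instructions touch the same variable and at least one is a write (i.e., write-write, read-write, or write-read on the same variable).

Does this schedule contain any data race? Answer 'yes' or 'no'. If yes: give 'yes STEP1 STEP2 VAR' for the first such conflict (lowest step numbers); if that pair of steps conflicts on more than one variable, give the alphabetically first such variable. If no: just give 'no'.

Answer: yes 1 2 y

Derivation:
Steps 1,2: A(y = y + 5) vs B(y = y - 2). RACE on y (W-W).
Steps 2,3: B(r=y,w=y) vs A(r=-,w=z). No conflict.
Steps 3,4: A(r=-,w=z) vs B(r=x,w=x). No conflict.
Steps 4,5: B(x = x + 3) vs A(x = 8). RACE on x (W-W).
Steps 5,6: A(x = 8) vs B(x = y). RACE on x (W-W).
First conflict at steps 1,2.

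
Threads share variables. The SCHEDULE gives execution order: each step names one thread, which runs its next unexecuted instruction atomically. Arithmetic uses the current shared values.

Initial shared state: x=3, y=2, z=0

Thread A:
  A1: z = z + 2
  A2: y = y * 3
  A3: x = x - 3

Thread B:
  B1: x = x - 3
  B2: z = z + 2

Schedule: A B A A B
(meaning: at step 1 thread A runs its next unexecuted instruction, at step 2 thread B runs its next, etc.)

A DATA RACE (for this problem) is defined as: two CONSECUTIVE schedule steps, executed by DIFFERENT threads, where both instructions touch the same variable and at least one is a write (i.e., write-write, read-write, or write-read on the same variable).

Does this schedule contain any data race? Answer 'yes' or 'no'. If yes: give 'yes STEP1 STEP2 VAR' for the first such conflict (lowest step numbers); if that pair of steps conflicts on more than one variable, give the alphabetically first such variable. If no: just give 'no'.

Steps 1,2: A(r=z,w=z) vs B(r=x,w=x). No conflict.
Steps 2,3: B(r=x,w=x) vs A(r=y,w=y). No conflict.
Steps 3,4: same thread (A). No race.
Steps 4,5: A(r=x,w=x) vs B(r=z,w=z). No conflict.

Answer: no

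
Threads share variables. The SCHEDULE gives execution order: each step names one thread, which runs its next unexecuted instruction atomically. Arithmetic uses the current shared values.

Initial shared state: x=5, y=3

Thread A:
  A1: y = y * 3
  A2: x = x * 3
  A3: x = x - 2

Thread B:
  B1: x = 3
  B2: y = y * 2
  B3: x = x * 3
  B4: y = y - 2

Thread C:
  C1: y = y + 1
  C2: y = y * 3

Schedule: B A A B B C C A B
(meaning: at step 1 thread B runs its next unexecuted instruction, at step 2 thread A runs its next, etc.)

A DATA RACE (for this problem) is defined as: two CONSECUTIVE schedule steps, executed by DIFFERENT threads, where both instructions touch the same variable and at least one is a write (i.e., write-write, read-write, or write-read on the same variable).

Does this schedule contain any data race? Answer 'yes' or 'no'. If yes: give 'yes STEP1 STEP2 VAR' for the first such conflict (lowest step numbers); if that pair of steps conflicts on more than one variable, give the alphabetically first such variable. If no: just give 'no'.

Answer: no

Derivation:
Steps 1,2: B(r=-,w=x) vs A(r=y,w=y). No conflict.
Steps 2,3: same thread (A). No race.
Steps 3,4: A(r=x,w=x) vs B(r=y,w=y). No conflict.
Steps 4,5: same thread (B). No race.
Steps 5,6: B(r=x,w=x) vs C(r=y,w=y). No conflict.
Steps 6,7: same thread (C). No race.
Steps 7,8: C(r=y,w=y) vs A(r=x,w=x). No conflict.
Steps 8,9: A(r=x,w=x) vs B(r=y,w=y). No conflict.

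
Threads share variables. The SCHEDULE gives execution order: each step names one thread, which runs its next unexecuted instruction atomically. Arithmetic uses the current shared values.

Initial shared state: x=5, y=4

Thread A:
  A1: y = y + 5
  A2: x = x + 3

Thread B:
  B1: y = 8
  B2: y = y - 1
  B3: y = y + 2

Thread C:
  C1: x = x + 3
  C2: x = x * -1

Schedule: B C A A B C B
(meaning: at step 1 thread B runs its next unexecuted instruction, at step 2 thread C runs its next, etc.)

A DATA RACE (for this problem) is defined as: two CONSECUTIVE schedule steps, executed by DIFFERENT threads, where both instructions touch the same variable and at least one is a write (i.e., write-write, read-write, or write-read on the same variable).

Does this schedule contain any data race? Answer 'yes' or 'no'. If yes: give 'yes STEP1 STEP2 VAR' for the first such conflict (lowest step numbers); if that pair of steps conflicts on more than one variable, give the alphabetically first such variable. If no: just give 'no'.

Steps 1,2: B(r=-,w=y) vs C(r=x,w=x). No conflict.
Steps 2,3: C(r=x,w=x) vs A(r=y,w=y). No conflict.
Steps 3,4: same thread (A). No race.
Steps 4,5: A(r=x,w=x) vs B(r=y,w=y). No conflict.
Steps 5,6: B(r=y,w=y) vs C(r=x,w=x). No conflict.
Steps 6,7: C(r=x,w=x) vs B(r=y,w=y). No conflict.

Answer: no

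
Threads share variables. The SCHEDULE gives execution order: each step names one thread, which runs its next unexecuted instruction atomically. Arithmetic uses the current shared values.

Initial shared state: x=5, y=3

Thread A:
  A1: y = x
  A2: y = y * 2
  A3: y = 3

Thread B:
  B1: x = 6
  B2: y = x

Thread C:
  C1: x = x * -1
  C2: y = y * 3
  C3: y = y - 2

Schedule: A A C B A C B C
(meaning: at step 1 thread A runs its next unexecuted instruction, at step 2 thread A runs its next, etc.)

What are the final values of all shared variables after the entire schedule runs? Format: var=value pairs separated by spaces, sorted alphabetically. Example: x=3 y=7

Answer: x=6 y=4

Derivation:
Step 1: thread A executes A1 (y = x). Shared: x=5 y=5. PCs: A@1 B@0 C@0
Step 2: thread A executes A2 (y = y * 2). Shared: x=5 y=10. PCs: A@2 B@0 C@0
Step 3: thread C executes C1 (x = x * -1). Shared: x=-5 y=10. PCs: A@2 B@0 C@1
Step 4: thread B executes B1 (x = 6). Shared: x=6 y=10. PCs: A@2 B@1 C@1
Step 5: thread A executes A3 (y = 3). Shared: x=6 y=3. PCs: A@3 B@1 C@1
Step 6: thread C executes C2 (y = y * 3). Shared: x=6 y=9. PCs: A@3 B@1 C@2
Step 7: thread B executes B2 (y = x). Shared: x=6 y=6. PCs: A@3 B@2 C@2
Step 8: thread C executes C3 (y = y - 2). Shared: x=6 y=4. PCs: A@3 B@2 C@3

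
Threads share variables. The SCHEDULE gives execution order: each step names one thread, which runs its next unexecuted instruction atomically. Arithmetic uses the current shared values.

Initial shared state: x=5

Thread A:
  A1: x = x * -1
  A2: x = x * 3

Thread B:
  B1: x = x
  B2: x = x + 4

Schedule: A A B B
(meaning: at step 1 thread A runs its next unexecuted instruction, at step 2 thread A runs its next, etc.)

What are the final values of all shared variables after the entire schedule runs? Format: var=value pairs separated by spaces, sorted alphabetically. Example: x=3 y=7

Step 1: thread A executes A1 (x = x * -1). Shared: x=-5. PCs: A@1 B@0
Step 2: thread A executes A2 (x = x * 3). Shared: x=-15. PCs: A@2 B@0
Step 3: thread B executes B1 (x = x). Shared: x=-15. PCs: A@2 B@1
Step 4: thread B executes B2 (x = x + 4). Shared: x=-11. PCs: A@2 B@2

Answer: x=-11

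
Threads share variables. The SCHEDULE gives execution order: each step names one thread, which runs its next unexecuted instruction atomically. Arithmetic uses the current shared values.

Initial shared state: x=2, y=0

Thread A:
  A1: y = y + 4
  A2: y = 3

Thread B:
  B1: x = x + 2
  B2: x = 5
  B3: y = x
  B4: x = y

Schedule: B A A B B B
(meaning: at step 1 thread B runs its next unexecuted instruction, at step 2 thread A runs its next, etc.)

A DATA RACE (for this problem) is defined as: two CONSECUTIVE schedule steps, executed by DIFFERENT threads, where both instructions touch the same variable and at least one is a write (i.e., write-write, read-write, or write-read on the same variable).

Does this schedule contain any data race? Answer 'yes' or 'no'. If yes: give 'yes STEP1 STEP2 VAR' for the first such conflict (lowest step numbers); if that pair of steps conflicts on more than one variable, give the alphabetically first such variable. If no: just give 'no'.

Steps 1,2: B(r=x,w=x) vs A(r=y,w=y). No conflict.
Steps 2,3: same thread (A). No race.
Steps 3,4: A(r=-,w=y) vs B(r=-,w=x). No conflict.
Steps 4,5: same thread (B). No race.
Steps 5,6: same thread (B). No race.

Answer: no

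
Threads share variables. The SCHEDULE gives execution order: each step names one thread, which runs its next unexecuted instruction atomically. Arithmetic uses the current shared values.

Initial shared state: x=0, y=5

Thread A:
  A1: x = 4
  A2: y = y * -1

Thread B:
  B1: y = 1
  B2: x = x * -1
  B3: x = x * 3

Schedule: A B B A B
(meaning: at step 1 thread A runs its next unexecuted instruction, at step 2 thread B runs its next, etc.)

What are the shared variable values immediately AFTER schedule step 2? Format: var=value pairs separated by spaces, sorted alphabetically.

Step 1: thread A executes A1 (x = 4). Shared: x=4 y=5. PCs: A@1 B@0
Step 2: thread B executes B1 (y = 1). Shared: x=4 y=1. PCs: A@1 B@1

Answer: x=4 y=1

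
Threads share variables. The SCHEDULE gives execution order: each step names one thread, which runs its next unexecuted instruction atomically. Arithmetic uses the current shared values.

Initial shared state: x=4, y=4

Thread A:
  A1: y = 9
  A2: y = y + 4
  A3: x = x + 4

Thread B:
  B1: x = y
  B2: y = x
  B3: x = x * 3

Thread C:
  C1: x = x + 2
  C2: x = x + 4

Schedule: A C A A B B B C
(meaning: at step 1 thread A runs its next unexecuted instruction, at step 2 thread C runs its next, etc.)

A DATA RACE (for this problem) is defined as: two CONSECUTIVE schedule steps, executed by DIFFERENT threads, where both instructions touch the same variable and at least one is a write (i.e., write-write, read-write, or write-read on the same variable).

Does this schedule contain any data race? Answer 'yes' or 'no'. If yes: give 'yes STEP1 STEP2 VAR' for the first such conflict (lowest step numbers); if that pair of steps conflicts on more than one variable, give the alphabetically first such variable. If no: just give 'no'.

Answer: yes 4 5 x

Derivation:
Steps 1,2: A(r=-,w=y) vs C(r=x,w=x). No conflict.
Steps 2,3: C(r=x,w=x) vs A(r=y,w=y). No conflict.
Steps 3,4: same thread (A). No race.
Steps 4,5: A(x = x + 4) vs B(x = y). RACE on x (W-W).
Steps 5,6: same thread (B). No race.
Steps 6,7: same thread (B). No race.
Steps 7,8: B(x = x * 3) vs C(x = x + 4). RACE on x (W-W).
First conflict at steps 4,5.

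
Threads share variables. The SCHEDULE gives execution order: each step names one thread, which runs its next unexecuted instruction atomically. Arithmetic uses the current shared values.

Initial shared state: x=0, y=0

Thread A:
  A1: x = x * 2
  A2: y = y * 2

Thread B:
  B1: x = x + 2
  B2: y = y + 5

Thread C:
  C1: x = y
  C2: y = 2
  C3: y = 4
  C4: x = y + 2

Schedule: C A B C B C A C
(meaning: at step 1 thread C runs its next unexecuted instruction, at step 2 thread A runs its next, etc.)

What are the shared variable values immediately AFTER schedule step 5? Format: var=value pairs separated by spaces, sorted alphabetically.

Step 1: thread C executes C1 (x = y). Shared: x=0 y=0. PCs: A@0 B@0 C@1
Step 2: thread A executes A1 (x = x * 2). Shared: x=0 y=0. PCs: A@1 B@0 C@1
Step 3: thread B executes B1 (x = x + 2). Shared: x=2 y=0. PCs: A@1 B@1 C@1
Step 4: thread C executes C2 (y = 2). Shared: x=2 y=2. PCs: A@1 B@1 C@2
Step 5: thread B executes B2 (y = y + 5). Shared: x=2 y=7. PCs: A@1 B@2 C@2

Answer: x=2 y=7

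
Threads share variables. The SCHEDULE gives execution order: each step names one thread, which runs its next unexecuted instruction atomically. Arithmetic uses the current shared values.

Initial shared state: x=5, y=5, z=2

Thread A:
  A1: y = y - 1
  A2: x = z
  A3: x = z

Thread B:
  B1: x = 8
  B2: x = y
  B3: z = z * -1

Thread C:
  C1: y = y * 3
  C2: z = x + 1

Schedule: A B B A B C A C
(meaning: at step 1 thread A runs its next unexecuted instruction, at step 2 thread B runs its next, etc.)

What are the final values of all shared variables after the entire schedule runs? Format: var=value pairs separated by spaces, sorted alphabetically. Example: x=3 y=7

Answer: x=-2 y=12 z=-1

Derivation:
Step 1: thread A executes A1 (y = y - 1). Shared: x=5 y=4 z=2. PCs: A@1 B@0 C@0
Step 2: thread B executes B1 (x = 8). Shared: x=8 y=4 z=2. PCs: A@1 B@1 C@0
Step 3: thread B executes B2 (x = y). Shared: x=4 y=4 z=2. PCs: A@1 B@2 C@0
Step 4: thread A executes A2 (x = z). Shared: x=2 y=4 z=2. PCs: A@2 B@2 C@0
Step 5: thread B executes B3 (z = z * -1). Shared: x=2 y=4 z=-2. PCs: A@2 B@3 C@0
Step 6: thread C executes C1 (y = y * 3). Shared: x=2 y=12 z=-2. PCs: A@2 B@3 C@1
Step 7: thread A executes A3 (x = z). Shared: x=-2 y=12 z=-2. PCs: A@3 B@3 C@1
Step 8: thread C executes C2 (z = x + 1). Shared: x=-2 y=12 z=-1. PCs: A@3 B@3 C@2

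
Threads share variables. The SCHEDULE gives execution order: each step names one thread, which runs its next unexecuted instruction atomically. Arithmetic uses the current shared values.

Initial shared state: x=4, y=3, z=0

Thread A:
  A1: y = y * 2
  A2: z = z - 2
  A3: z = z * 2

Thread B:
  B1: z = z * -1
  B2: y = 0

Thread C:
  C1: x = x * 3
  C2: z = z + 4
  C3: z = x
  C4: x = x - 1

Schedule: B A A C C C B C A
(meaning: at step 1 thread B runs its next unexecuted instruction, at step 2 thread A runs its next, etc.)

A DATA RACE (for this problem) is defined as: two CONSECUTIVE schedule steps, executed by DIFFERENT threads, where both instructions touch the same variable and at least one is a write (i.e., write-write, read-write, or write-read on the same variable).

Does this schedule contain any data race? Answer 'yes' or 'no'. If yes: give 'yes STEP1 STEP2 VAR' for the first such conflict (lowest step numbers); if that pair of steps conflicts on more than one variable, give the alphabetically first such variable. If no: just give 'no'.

Answer: no

Derivation:
Steps 1,2: B(r=z,w=z) vs A(r=y,w=y). No conflict.
Steps 2,3: same thread (A). No race.
Steps 3,4: A(r=z,w=z) vs C(r=x,w=x). No conflict.
Steps 4,5: same thread (C). No race.
Steps 5,6: same thread (C). No race.
Steps 6,7: C(r=x,w=z) vs B(r=-,w=y). No conflict.
Steps 7,8: B(r=-,w=y) vs C(r=x,w=x). No conflict.
Steps 8,9: C(r=x,w=x) vs A(r=z,w=z). No conflict.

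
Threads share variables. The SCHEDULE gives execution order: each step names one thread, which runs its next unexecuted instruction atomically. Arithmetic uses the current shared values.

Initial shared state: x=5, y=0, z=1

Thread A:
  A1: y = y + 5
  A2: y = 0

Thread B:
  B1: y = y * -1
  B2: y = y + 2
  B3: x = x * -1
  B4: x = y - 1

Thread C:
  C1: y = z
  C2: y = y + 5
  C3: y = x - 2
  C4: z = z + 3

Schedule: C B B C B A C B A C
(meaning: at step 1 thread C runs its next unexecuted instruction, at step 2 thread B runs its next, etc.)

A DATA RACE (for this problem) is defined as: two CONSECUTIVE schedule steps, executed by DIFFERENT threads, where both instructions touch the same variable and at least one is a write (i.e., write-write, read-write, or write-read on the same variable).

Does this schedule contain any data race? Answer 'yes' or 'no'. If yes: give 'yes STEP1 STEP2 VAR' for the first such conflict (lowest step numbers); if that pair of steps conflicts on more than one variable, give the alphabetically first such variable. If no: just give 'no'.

Answer: yes 1 2 y

Derivation:
Steps 1,2: C(y = z) vs B(y = y * -1). RACE on y (W-W).
Steps 2,3: same thread (B). No race.
Steps 3,4: B(y = y + 2) vs C(y = y + 5). RACE on y (W-W).
Steps 4,5: C(r=y,w=y) vs B(r=x,w=x). No conflict.
Steps 5,6: B(r=x,w=x) vs A(r=y,w=y). No conflict.
Steps 6,7: A(y = y + 5) vs C(y = x - 2). RACE on y (W-W).
Steps 7,8: C(y = x - 2) vs B(x = y - 1). RACE on x (R-W), y (W-R). Multiple vars; alphabetically first is x.
Steps 8,9: B(x = y - 1) vs A(y = 0). RACE on y (R-W).
Steps 9,10: A(r=-,w=y) vs C(r=z,w=z). No conflict.
First conflict at steps 1,2.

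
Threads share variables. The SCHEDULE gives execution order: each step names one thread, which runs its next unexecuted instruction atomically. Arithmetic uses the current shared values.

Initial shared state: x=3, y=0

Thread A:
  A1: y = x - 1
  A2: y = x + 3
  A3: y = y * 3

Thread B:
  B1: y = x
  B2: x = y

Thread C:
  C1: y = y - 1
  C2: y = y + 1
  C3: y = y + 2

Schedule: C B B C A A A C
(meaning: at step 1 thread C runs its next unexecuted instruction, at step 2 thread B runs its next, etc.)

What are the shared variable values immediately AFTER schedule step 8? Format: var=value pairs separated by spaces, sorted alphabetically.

Step 1: thread C executes C1 (y = y - 1). Shared: x=3 y=-1. PCs: A@0 B@0 C@1
Step 2: thread B executes B1 (y = x). Shared: x=3 y=3. PCs: A@0 B@1 C@1
Step 3: thread B executes B2 (x = y). Shared: x=3 y=3. PCs: A@0 B@2 C@1
Step 4: thread C executes C2 (y = y + 1). Shared: x=3 y=4. PCs: A@0 B@2 C@2
Step 5: thread A executes A1 (y = x - 1). Shared: x=3 y=2. PCs: A@1 B@2 C@2
Step 6: thread A executes A2 (y = x + 3). Shared: x=3 y=6. PCs: A@2 B@2 C@2
Step 7: thread A executes A3 (y = y * 3). Shared: x=3 y=18. PCs: A@3 B@2 C@2
Step 8: thread C executes C3 (y = y + 2). Shared: x=3 y=20. PCs: A@3 B@2 C@3

Answer: x=3 y=20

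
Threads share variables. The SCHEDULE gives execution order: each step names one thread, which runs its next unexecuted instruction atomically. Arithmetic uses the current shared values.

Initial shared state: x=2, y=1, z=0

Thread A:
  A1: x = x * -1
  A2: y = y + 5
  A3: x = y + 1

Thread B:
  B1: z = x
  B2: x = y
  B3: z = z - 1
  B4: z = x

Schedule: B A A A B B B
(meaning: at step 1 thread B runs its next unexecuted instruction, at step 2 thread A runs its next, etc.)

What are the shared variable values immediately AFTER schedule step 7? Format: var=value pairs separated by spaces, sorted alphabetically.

Step 1: thread B executes B1 (z = x). Shared: x=2 y=1 z=2. PCs: A@0 B@1
Step 2: thread A executes A1 (x = x * -1). Shared: x=-2 y=1 z=2. PCs: A@1 B@1
Step 3: thread A executes A2 (y = y + 5). Shared: x=-2 y=6 z=2. PCs: A@2 B@1
Step 4: thread A executes A3 (x = y + 1). Shared: x=7 y=6 z=2. PCs: A@3 B@1
Step 5: thread B executes B2 (x = y). Shared: x=6 y=6 z=2. PCs: A@3 B@2
Step 6: thread B executes B3 (z = z - 1). Shared: x=6 y=6 z=1. PCs: A@3 B@3
Step 7: thread B executes B4 (z = x). Shared: x=6 y=6 z=6. PCs: A@3 B@4

Answer: x=6 y=6 z=6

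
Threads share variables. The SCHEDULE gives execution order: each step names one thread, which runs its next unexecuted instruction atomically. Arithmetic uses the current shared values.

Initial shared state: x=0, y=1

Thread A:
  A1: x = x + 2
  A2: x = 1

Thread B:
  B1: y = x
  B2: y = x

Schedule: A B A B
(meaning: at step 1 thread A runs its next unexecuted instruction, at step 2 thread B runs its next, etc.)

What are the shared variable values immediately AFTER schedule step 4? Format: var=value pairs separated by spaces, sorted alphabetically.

Answer: x=1 y=1

Derivation:
Step 1: thread A executes A1 (x = x + 2). Shared: x=2 y=1. PCs: A@1 B@0
Step 2: thread B executes B1 (y = x). Shared: x=2 y=2. PCs: A@1 B@1
Step 3: thread A executes A2 (x = 1). Shared: x=1 y=2. PCs: A@2 B@1
Step 4: thread B executes B2 (y = x). Shared: x=1 y=1. PCs: A@2 B@2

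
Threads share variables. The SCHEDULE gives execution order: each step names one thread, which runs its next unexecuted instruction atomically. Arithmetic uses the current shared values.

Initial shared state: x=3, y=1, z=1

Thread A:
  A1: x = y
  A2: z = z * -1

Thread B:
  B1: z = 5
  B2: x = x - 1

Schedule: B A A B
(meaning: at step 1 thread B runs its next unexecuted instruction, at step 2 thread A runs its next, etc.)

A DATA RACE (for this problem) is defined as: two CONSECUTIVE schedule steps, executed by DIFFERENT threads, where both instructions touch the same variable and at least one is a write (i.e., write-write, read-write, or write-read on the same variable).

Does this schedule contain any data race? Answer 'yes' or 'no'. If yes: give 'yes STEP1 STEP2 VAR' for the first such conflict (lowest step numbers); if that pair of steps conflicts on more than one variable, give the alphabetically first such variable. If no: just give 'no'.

Steps 1,2: B(r=-,w=z) vs A(r=y,w=x). No conflict.
Steps 2,3: same thread (A). No race.
Steps 3,4: A(r=z,w=z) vs B(r=x,w=x). No conflict.

Answer: no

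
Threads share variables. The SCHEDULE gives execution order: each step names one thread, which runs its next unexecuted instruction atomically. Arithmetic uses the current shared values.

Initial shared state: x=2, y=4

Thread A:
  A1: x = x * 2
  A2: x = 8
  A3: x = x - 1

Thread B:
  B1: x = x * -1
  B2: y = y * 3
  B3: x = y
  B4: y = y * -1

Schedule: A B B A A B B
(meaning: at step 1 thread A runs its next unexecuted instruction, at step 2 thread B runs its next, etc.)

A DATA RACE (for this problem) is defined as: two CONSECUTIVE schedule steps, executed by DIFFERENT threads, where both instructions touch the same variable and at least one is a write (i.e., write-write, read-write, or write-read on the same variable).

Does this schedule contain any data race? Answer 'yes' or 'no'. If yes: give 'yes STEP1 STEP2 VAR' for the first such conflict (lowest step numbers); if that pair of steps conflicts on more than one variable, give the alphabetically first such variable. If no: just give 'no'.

Steps 1,2: A(x = x * 2) vs B(x = x * -1). RACE on x (W-W).
Steps 2,3: same thread (B). No race.
Steps 3,4: B(r=y,w=y) vs A(r=-,w=x). No conflict.
Steps 4,5: same thread (A). No race.
Steps 5,6: A(x = x - 1) vs B(x = y). RACE on x (W-W).
Steps 6,7: same thread (B). No race.
First conflict at steps 1,2.

Answer: yes 1 2 x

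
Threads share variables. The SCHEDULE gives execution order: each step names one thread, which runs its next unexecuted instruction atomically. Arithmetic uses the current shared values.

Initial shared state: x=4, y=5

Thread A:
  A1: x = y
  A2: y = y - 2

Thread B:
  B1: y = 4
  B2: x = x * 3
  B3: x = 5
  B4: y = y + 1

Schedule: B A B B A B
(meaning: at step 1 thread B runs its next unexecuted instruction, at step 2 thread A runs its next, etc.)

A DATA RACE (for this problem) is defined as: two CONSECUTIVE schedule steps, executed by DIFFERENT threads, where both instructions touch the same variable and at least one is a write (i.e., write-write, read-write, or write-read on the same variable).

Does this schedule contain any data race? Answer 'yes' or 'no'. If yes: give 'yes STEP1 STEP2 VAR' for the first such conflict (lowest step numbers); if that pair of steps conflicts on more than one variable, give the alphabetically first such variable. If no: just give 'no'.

Steps 1,2: B(y = 4) vs A(x = y). RACE on y (W-R).
Steps 2,3: A(x = y) vs B(x = x * 3). RACE on x (W-W).
Steps 3,4: same thread (B). No race.
Steps 4,5: B(r=-,w=x) vs A(r=y,w=y). No conflict.
Steps 5,6: A(y = y - 2) vs B(y = y + 1). RACE on y (W-W).
First conflict at steps 1,2.

Answer: yes 1 2 y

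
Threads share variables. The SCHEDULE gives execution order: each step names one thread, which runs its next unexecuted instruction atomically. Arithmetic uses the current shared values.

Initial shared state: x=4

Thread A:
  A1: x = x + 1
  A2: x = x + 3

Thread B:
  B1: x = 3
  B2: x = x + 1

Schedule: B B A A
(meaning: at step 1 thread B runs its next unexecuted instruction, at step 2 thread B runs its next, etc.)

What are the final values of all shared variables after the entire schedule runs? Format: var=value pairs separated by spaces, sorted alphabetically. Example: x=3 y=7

Step 1: thread B executes B1 (x = 3). Shared: x=3. PCs: A@0 B@1
Step 2: thread B executes B2 (x = x + 1). Shared: x=4. PCs: A@0 B@2
Step 3: thread A executes A1 (x = x + 1). Shared: x=5. PCs: A@1 B@2
Step 4: thread A executes A2 (x = x + 3). Shared: x=8. PCs: A@2 B@2

Answer: x=8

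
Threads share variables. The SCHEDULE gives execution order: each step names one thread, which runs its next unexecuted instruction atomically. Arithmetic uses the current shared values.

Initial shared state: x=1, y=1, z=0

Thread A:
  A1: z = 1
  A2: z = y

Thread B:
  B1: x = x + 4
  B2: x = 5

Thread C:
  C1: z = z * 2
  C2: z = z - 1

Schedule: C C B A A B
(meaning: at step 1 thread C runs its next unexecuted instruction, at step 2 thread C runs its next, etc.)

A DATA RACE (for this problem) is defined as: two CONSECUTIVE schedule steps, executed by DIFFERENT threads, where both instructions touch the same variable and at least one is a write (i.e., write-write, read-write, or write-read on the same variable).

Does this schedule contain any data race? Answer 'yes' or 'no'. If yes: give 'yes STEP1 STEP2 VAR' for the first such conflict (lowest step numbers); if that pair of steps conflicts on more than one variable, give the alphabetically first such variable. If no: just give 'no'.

Answer: no

Derivation:
Steps 1,2: same thread (C). No race.
Steps 2,3: C(r=z,w=z) vs B(r=x,w=x). No conflict.
Steps 3,4: B(r=x,w=x) vs A(r=-,w=z). No conflict.
Steps 4,5: same thread (A). No race.
Steps 5,6: A(r=y,w=z) vs B(r=-,w=x). No conflict.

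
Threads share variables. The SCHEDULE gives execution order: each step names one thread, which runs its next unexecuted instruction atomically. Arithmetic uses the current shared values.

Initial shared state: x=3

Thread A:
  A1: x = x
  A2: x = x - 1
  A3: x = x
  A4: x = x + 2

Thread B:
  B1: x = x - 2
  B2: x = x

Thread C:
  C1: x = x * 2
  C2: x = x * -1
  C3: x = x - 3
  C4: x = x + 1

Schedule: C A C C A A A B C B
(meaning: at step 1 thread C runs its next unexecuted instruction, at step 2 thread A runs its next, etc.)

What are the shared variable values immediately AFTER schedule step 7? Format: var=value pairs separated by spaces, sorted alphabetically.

Answer: x=-8

Derivation:
Step 1: thread C executes C1 (x = x * 2). Shared: x=6. PCs: A@0 B@0 C@1
Step 2: thread A executes A1 (x = x). Shared: x=6. PCs: A@1 B@0 C@1
Step 3: thread C executes C2 (x = x * -1). Shared: x=-6. PCs: A@1 B@0 C@2
Step 4: thread C executes C3 (x = x - 3). Shared: x=-9. PCs: A@1 B@0 C@3
Step 5: thread A executes A2 (x = x - 1). Shared: x=-10. PCs: A@2 B@0 C@3
Step 6: thread A executes A3 (x = x). Shared: x=-10. PCs: A@3 B@0 C@3
Step 7: thread A executes A4 (x = x + 2). Shared: x=-8. PCs: A@4 B@0 C@3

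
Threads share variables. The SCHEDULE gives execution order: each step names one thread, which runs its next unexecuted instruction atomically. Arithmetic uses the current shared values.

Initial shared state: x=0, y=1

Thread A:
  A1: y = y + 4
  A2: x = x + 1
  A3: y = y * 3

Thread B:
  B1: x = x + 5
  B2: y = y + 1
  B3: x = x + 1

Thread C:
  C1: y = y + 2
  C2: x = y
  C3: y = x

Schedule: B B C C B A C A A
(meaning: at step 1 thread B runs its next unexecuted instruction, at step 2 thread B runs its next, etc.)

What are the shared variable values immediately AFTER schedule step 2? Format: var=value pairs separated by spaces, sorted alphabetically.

Step 1: thread B executes B1 (x = x + 5). Shared: x=5 y=1. PCs: A@0 B@1 C@0
Step 2: thread B executes B2 (y = y + 1). Shared: x=5 y=2. PCs: A@0 B@2 C@0

Answer: x=5 y=2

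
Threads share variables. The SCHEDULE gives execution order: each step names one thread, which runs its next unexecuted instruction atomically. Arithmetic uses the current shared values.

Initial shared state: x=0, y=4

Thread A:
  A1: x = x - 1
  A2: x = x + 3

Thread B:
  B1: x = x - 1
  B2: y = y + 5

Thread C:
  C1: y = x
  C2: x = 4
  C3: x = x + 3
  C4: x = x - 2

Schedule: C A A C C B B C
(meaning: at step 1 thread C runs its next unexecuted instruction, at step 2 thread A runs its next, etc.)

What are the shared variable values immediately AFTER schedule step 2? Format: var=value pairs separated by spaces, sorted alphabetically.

Step 1: thread C executes C1 (y = x). Shared: x=0 y=0. PCs: A@0 B@0 C@1
Step 2: thread A executes A1 (x = x - 1). Shared: x=-1 y=0. PCs: A@1 B@0 C@1

Answer: x=-1 y=0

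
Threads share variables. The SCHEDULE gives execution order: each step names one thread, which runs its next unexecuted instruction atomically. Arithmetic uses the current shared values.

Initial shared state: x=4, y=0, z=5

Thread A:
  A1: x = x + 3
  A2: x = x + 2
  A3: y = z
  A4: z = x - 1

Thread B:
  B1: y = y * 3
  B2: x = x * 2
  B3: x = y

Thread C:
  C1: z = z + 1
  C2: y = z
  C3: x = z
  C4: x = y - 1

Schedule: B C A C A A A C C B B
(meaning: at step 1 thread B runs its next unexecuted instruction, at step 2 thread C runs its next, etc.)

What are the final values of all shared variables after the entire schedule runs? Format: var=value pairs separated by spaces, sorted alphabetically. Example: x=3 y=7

Step 1: thread B executes B1 (y = y * 3). Shared: x=4 y=0 z=5. PCs: A@0 B@1 C@0
Step 2: thread C executes C1 (z = z + 1). Shared: x=4 y=0 z=6. PCs: A@0 B@1 C@1
Step 3: thread A executes A1 (x = x + 3). Shared: x=7 y=0 z=6. PCs: A@1 B@1 C@1
Step 4: thread C executes C2 (y = z). Shared: x=7 y=6 z=6. PCs: A@1 B@1 C@2
Step 5: thread A executes A2 (x = x + 2). Shared: x=9 y=6 z=6. PCs: A@2 B@1 C@2
Step 6: thread A executes A3 (y = z). Shared: x=9 y=6 z=6. PCs: A@3 B@1 C@2
Step 7: thread A executes A4 (z = x - 1). Shared: x=9 y=6 z=8. PCs: A@4 B@1 C@2
Step 8: thread C executes C3 (x = z). Shared: x=8 y=6 z=8. PCs: A@4 B@1 C@3
Step 9: thread C executes C4 (x = y - 1). Shared: x=5 y=6 z=8. PCs: A@4 B@1 C@4
Step 10: thread B executes B2 (x = x * 2). Shared: x=10 y=6 z=8. PCs: A@4 B@2 C@4
Step 11: thread B executes B3 (x = y). Shared: x=6 y=6 z=8. PCs: A@4 B@3 C@4

Answer: x=6 y=6 z=8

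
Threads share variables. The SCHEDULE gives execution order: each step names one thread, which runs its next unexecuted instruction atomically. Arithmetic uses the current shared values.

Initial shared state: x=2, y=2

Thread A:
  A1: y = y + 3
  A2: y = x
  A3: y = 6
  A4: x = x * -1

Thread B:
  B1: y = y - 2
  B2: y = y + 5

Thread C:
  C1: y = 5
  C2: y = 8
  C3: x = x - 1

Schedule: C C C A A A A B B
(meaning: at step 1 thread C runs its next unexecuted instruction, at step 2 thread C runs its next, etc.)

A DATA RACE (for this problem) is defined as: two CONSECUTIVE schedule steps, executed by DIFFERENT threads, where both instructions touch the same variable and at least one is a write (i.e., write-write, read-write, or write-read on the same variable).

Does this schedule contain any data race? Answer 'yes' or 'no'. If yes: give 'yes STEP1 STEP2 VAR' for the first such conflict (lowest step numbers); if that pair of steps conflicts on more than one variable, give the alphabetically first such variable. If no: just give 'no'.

Answer: no

Derivation:
Steps 1,2: same thread (C). No race.
Steps 2,3: same thread (C). No race.
Steps 3,4: C(r=x,w=x) vs A(r=y,w=y). No conflict.
Steps 4,5: same thread (A). No race.
Steps 5,6: same thread (A). No race.
Steps 6,7: same thread (A). No race.
Steps 7,8: A(r=x,w=x) vs B(r=y,w=y). No conflict.
Steps 8,9: same thread (B). No race.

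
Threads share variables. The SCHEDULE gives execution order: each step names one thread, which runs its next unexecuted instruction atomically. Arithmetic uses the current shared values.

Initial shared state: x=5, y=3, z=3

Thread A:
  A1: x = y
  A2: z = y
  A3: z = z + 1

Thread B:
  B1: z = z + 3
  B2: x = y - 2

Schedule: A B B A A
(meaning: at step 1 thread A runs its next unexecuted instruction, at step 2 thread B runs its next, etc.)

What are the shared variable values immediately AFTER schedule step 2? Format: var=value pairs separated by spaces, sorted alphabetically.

Step 1: thread A executes A1 (x = y). Shared: x=3 y=3 z=3. PCs: A@1 B@0
Step 2: thread B executes B1 (z = z + 3). Shared: x=3 y=3 z=6. PCs: A@1 B@1

Answer: x=3 y=3 z=6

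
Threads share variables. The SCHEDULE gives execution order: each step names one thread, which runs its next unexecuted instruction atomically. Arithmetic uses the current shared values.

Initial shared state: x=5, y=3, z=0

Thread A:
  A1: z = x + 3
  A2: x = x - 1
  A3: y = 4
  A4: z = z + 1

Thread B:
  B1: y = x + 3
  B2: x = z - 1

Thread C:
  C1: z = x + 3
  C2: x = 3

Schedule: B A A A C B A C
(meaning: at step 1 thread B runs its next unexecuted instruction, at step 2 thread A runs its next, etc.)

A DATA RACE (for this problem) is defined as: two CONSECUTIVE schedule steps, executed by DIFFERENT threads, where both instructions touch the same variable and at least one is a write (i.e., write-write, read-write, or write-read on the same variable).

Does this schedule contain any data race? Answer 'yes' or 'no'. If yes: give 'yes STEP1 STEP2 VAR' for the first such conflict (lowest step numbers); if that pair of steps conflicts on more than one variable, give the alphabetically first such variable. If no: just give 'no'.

Answer: yes 5 6 x

Derivation:
Steps 1,2: B(r=x,w=y) vs A(r=x,w=z). No conflict.
Steps 2,3: same thread (A). No race.
Steps 3,4: same thread (A). No race.
Steps 4,5: A(r=-,w=y) vs C(r=x,w=z). No conflict.
Steps 5,6: C(z = x + 3) vs B(x = z - 1). RACE on x (R-W), z (W-R). Multiple vars; alphabetically first is x.
Steps 6,7: B(x = z - 1) vs A(z = z + 1). RACE on z (R-W).
Steps 7,8: A(r=z,w=z) vs C(r=-,w=x). No conflict.
First conflict at steps 5,6.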